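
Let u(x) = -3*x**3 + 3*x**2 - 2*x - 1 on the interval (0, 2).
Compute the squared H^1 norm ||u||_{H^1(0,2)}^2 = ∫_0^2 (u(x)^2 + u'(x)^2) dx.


||u||_{H^1}^2 = 34234/105

The H^1 norm (squared) on an interval (0, L) is
  ||u||_{H^1}^2 = ∫_0^L u(x)^2 dx + ∫_0^L u'(x)^2 dx.
Compute u'(x) = -9*x**2 + 6*x - 2.
Then u(x)^2 = 9*x**6 - 18*x**5 + 21*x**4 - 6*x**3 - 2*x**2 + 4*x + 1 and u'(x)^2 = 81*x**4 - 108*x**3 + 72*x**2 - 24*x + 4.
Integrate each monomial from 0 to 2 using ∫_0^2 c·x^n dx = c·2^(n+1)/(n+1):
  ∫_0^2 u(x)^2 dx = ∫_0^2 (9*x^6 - 18*x^5 + 21*x^4 - 6*x^3 - 2*x^2 + 4*x + 1) dx. Term by term:
    ∫_0^2 9*x^6 dx = 1152/7;  ∫_0^2 -18*x^5 dx = -192;  ∫_0^2 21*x^4 dx = 672/5;
    ∫_0^2 -6*x^3 dx = -24;  ∫_0^2 -2*x^2 dx = -16/3;  ∫_0^2 4*x dx = 8;
    ∫_0^2 1 dx = 2.
  Sum: 1152/7 − 192 + 672/5 − 24 − 16/3 + 8 + 2 = 9202/105.
  ∫_0^2 u'(x)^2 dx = ∫_0^2 (81*x^4 - 108*x^3 + 72*x^2 - 24*x + 4) dx. Term by term:
    ∫_0^2 81*x^4 dx = 2592/5;  ∫_0^2 -108*x^3 dx = -432;  ∫_0^2 72*x^2 dx = 192;
    ∫_0^2 -24*x dx = -48;  ∫_0^2 4 dx = 8.
  Sum: 2592/5 − 432 + 192 − 48 + 8 = 1192/5.
Adding: ||u||_{H^1}^2 = 9202/105 + 1192/5 = 34234/105.


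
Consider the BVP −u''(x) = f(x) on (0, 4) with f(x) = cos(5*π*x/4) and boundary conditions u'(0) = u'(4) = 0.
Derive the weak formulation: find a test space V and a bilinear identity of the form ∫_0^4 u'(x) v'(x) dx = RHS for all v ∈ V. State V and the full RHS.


V = H^1(0, 4) (no boundary constraint on v; u is determined up to an additive constant); weak form: ∫_0^4 u'v' dx = ∫_0^4 (cos(5*π*x/4)) v dx for all v ∈ V.

Multiply both sides by a test function v and integrate from 0 to 4:
  ∫_0^4 −u''(x) v(x) dx = ∫_0^4 f(x) v(x) dx.
Integrate the LHS by parts once:
  ∫_0^4 −u'' v dx = −[u'(x) v(x)]_0^4 + ∫_0^4 u'(x) v'(x) dx.
Thus ∫_0^4 u'(x) v'(x) dx = ∫_0^4 f(x) v(x) dx + [u'(x) v(x)]_0^4.
Choose V so that boundary terms are either known or forced to vanish.
u has homogeneous Neumann: u'(0) = u'(4) = 0. So [u' v]_0^4 = 0·v(4) − 0·v(0) = 0 for any v; take V = H^1(0, 4).
Weak formulation: find u (satisfying any essential BC) such that ∫_0^4 u'(x) v'(x) dx = ∫_0^4 f v dx for all v ∈ V (homogeneous Neumann, so boundary terms vanish).
Substituting f(x) = cos(5*π*x/4), the right-hand side is ∫_0^4 (cos(5*π*x/4)) v dx.
Compatibility check (pure Neumann): taking v ≡ 1 ∈ V gives 0 = ∫_0^4 f dx + (0) − (0), i.e. ∫_0^4 f dx must equal u'(0) − u'(4) = 0. Indeed ∫_0^4 (cos(5*π*x/4)) dx = 0, so the data are compatible. The solution is then unique only up to an additive constant (fix it e.g. by requiring ∫_0^4 u dx = 0).


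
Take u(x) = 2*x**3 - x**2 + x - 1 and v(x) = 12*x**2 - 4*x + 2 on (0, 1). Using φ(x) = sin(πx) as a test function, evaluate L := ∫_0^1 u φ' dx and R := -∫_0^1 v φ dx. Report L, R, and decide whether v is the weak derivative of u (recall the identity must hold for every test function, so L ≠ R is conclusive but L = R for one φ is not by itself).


LHS = -6/π + 24/π^3, RHS = -12/π + 48/π^3. No, v is not the weak derivative of u.

u(x) = 2*x**3 - x**2 + x - 1, classical derivative u'(x) = 6*x**2 - 2*x + 1.
φ(x) = sin(πx), so φ'(x) = π*cos(π*x).
Note φ(0) = φ(1) = 0, so the boundary term u·φ vanishes.
LHS = ∫_0^1 u(x) φ'(x) dx = ∫_0^1 (2*π*x^3*cos(π*x) - π*x^2*cos(π*x) + π*x*cos(π*x) - π*cos(π*x)) dx. Term by term:
  ∫_0^1 -π*cos(π*x) dx = 0;  ∫_0^1 π*x*cos(π*x) dx = -2/π;  ∫_0^1 -π*x^2*cos(π*x) dx = 2/π;
  ∫_0^1 2*π*x^3*cos(π*x) dx = -6/π + 24/π^3.
Sum: 0 − 2/π + 2/π + -6/π + 24/π^3 = -6/π + 24/π^3.
So LHS = -6/π + 24/π^3.
∫_0^1 v(x) φ(x) dx = ∫_0^1 (12*x^2*sin(π*x) - 4*x*sin(π*x) + 2*sin(π*x)) dx. Term by term:
  ∫_0^1 2*sin(π*x) dx = 4/π;  ∫_0^1 -4*x*sin(π*x) dx = -4/π;  ∫_0^1 12*x^2*sin(π*x) dx = -48/π^3 + 12/π.
Sum: 4/π − 4/π + -48/π^3 + 12/π = -48/π^3 + 12/π.
So RHS = -∫_0^1 v(x) φ(x) dx = -12/π + 48/π^3.
LHS − RHS = -24/π^3 + 6/π ≠ 0, so the identity fails.
(For a valid weak derivative the identity must hold for EVERY test function, in particular this one. The failure shows v is NOT the weak derivative of u.)
Correct weak derivative would be u'(x) = 6*x**2 - 2*x + 1.


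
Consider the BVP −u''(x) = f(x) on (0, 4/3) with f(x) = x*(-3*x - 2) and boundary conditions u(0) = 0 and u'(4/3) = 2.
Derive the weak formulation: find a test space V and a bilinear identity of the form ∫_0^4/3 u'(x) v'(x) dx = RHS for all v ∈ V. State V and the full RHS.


V = {v ∈ H^1(0, 4/3) : v(0) = 0} (test functions vanish at x = 0 where u is specified); weak form: ∫_0^4/3 u'v' dx = ∫_0^4/3 (x*(-3*x - 2)) v dx + 2·v(4/3) for all v ∈ V.

Multiply both sides by a test function v and integrate from 0 to 4/3:
  ∫_0^4/3 −u''(x) v(x) dx = ∫_0^4/3 f(x) v(x) dx.
Integrate the LHS by parts once:
  ∫_0^4/3 −u'' v dx = −[u'(x) v(x)]_0^4/3 + ∫_0^4/3 u'(x) v'(x) dx.
Thus ∫_0^4/3 u'(x) v'(x) dx = ∫_0^4/3 f(x) v(x) dx + [u'(x) v(x)]_0^4/3.
Choose V so that boundary terms are either known or forced to vanish.
Mixed BC: u(0) = 0 (Dirichlet) and u'(4/3) = 2 (Neumann). Define V = {v ∈ H^1(0, 4/3) : v(0) = 0}. Then [u' v]_0^4/3 = u'(4/3)·v(4/3) − u'(0)·0 = 2·v(4/3).
Weak formulation: find u (satisfying any essential BC) such that ∫_0^4/3 u'(x) v'(x) dx = ∫_0^4/3 f v dx + 2·v(4/3) for all v ∈ V (Dirichlet at 0 absorbed into V; Neumann datum at x = 4/3 contributes the boundary term).
Substituting f(x) = x*(-3*x - 2), the right-hand side is ∫_0^4/3 (x*(-3*x - 2)) v dx + 2·v(4/3).


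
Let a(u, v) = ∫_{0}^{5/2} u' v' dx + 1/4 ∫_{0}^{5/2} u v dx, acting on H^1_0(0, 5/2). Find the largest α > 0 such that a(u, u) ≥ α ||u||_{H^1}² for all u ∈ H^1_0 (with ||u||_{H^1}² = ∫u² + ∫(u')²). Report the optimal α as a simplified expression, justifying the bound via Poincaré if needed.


α = (25 + 16*π^2)/(4*(25 + 4*π^2))

Coercivity of a(·,·) on H^1_0(0, 5/2) means a(u, u) ≥ α ||u||_{H^1}² for every u ∈ H^1_0.
The interval has length L = 5/2, and Poincaré/coercivity depend only on L. Here a(u, u) = ∫(u')² + (1/4)·∫u².
Here 0 < c = 1/4 < 1. The condition a(u,u) ≥ α||u||_{H^1}² reads (1−α)∫(u')² ≥ (α−c)∫u². Any admissible α is ≤ 1 (rapidly oscillating u have ∫u²/∫(u')² → 0), and α = 1 would force 0 ≥ (1−c)∫u², impossible since c < 1; so 1−α > 0. By the sharp Poincaré inequality on H^1_0 of an interval of length L, ∫(u')² ≥ (π/L)²∫u² with equality for the first sine mode sin(π(x−x₀)/L) (x₀ the left endpoint), so the inequality holds for all u iff (1−α)(π/L)² ≥ α − c, i.e. α ≤ ((π/L)² + c)/((π/L)² + 1) = (1 + c(L/π)²)/(1 + (L/π)²). With (π/L)² = 4*π^2/25 and c = 1/4, the largest admissible constant is α = ((π/L)² + c)/((π/L)² + 1).
Simplifying, α = (25 + 16*π^2)/(4*(25 + 4*π^2)).


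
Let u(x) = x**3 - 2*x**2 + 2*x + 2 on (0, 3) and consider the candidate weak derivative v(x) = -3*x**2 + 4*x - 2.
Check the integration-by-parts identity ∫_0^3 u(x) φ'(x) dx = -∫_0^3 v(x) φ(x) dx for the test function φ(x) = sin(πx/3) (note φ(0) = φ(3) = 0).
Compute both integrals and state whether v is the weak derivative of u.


LHS = -57/π + 324/π^3, RHS = -324/π^3 + 57/π. No, v is not the weak derivative of u.

u(x) = x**3 - 2*x**2 + 2*x + 2, classical derivative u'(x) = 3*x**2 - 4*x + 2.
φ(x) = sin(πx/3), so φ'(x) = π*cos(π*x/3)/3.
Note φ(0) = φ(3) = 0, so the boundary term u·φ vanishes.
LHS = ∫_0^3 u(x) φ'(x) dx = ∫_0^3 (π*x^3*cos(π*x/3)/3 - 2*π*x^2*cos(π*x/3)/3 + 2*π*x*cos(π*x/3)/3 + 2*π*cos(π*x/3)/3) dx. Term by term:
  ∫_0^3 2*π*cos(π*x/3)/3 dx = 0;  ∫_0^3 -2*π*x^2*cos(π*x/3)/3 dx = 36/π;  ∫_0^3 π*x^3*cos(π*x/3)/3 dx = -81/π + 324/π^3;
  ∫_0^3 2*π*x*cos(π*x/3)/3 dx = -12/π.
Sum: 0 + 36/π + -81/π + 324/π^3 − 12/π = -57/π + 324/π^3.
So LHS = -57/π + 324/π^3.
∫_0^3 v(x) φ(x) dx = ∫_0^3 (-3*x^2*sin(π*x/3) + 4*x*sin(π*x/3) - 2*sin(π*x/3)) dx. Term by term:
  ∫_0^3 -2*sin(π*x/3) dx = -12/π;  ∫_0^3 -3*x^2*sin(π*x/3) dx = -81/π + 324/π^3;  ∫_0^3 4*x*sin(π*x/3) dx = 36/π.
Sum: -12/π + -81/π + 324/π^3 + 36/π = -57/π + 324/π^3.
So RHS = -∫_0^3 v(x) φ(x) dx = -324/π^3 + 57/π.
LHS − RHS = -114/π + 648/π^3 ≠ 0, so the identity fails.
(For a valid weak derivative the identity must hold for EVERY test function, in particular this one. The failure shows v is NOT the weak derivative of u.)
Correct weak derivative would be u'(x) = 3*x**2 - 4*x + 2.


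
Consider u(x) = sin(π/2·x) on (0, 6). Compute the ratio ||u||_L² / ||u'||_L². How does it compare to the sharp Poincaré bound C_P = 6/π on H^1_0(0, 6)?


||u||_L² / ||u'||_L² = 2/π < C_P = 6/π.

u(x) = sin(π/2·x), so u'(x) = π*cos(π*x/2)/2.
Writing u(x) = A·sin(kπx/L) with A = 1 and k = 3, use ∫_0^L sin²(kπx/L) dx = L/2 and ∫_0^L cos²(kπx/L) dx = L/2.
u² = 1·sin²(π/2·x) and (u')² = π^2/4·cos²(π/2·x), and each of sin², cos² integrates to L/2 = 3 over (0, 6).
∫_0^6 u² dx = 3, so ||u||_L² = sqrt(3).
∫_0^6 (u')² dx = 3*π^2/4, so ||u'||_L² = sqrt(3)*π/2.
Ratio ||u||_L² / ||u'||_L² = 2/π.
Sharp Poincaré constant on H^1_0(0, 6) is C_P = L/π = 6/π, achieved by sin(π/6·x).
This is the k = 3 harmonic; the ratio L/(kπ) is strictly less than C_P = L/π, consistent with the sharp inequality ||u||_L² ≤ C_P ||u'||_L².


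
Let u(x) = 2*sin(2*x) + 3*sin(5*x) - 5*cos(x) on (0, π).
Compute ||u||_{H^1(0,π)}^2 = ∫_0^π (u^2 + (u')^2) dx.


||u||_{H^1(0,π)}^2 = -160/3 + 152*π

u'(x) = 5*sin(x) + 4*cos(2*x) + 15*cos(5*x).
Expand u² and (u')² and integrate term by term on (0, π), using: for integers n ≥ 1, ∫_0^π sin²(nx) dx = ∫_0^π cos²(nx) dx = π/2; for n ≠ n', ∫_0^π sin(nx)sin(n'x) dx = ∫_0^π cos(nx)cos(n'x) dx = 0; and by product-to-sum, ∫_0^π sin(nx)cos(n'x) dx = ½∫_0^π [sin((n+n')x) + sin((n−n')x)] dx, which is 0 when n+n' is even and 2n/(n²−n'²) when n+n' is odd (it need not vanish on (0, π)).
  u² squared terms: (-5)²·∫cos(x)² dx = 25·π/2 = 25*π/2;  (2)²·∫sin(2x)² dx = 4·π/2 = 2*π;  (3)²·∫sin(5x)² dx = 9·π/2 = 9*π/2.
  u² cross terms: 2·(-5)·(2)·∫cos(x)·sin(2x) dx = -20·(4/3) = -80/3;  2·(-5)·(3)·∫cos(x)·sin(5x) dx = -30·(0) = 0;  2·(2)·(3)·∫sin(2x)·sin(5x) dx = 12·(0) = 0.
  So ∫_0^π u² dx = 25*π/2 + 2*π + 9*π/2 − 80/3 + 0 + 0 = -80/3 + 19*π.
  (u')² squared terms: (4)²·∫cos(2x)² dx = 16·π/2 = 8*π;  (5)²·∫sin(x)² dx = 25·π/2 = 25*π/2;  (15)²·∫cos(5x)² dx = 225·π/2 = 225*π/2.
  (u')² cross terms: 2·(4)·(5)·∫cos(2x)·sin(x) dx = 40·(-2/3) = -80/3;  2·(4)·(15)·∫cos(2x)·cos(5x) dx = 120·(0) = 0;  2·(5)·(15)·∫sin(x)·cos(5x) dx = 150·(0) = 0.
  So ∫_0^π (u')² dx = 8*π + 25*π/2 + 225*π/2 − 80/3 + 0 + 0 = -80/3 + 133*π.
||u||_{H^1}^2 = (-80/3 + 19*π) + (-80/3 + 133*π) = -160/3 + 152*π.


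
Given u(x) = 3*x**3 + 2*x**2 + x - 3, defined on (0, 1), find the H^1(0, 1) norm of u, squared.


||u||_{H^1}^2 = 11477/210

The H^1 norm (squared) on an interval (0, L) is
  ||u||_{H^1}^2 = ∫_0^L u(x)^2 dx + ∫_0^L u'(x)^2 dx.
Compute u'(x) = 9*x**2 + 4*x + 1.
Then u(x)^2 = 9*x**6 + 12*x**5 + 10*x**4 - 14*x**3 - 11*x**2 - 6*x + 9 and u'(x)^2 = 81*x**4 + 72*x**3 + 34*x**2 + 8*x + 1.
Integrate each monomial from 0 to 1 using ∫_0^1 c·x^n dx = c·1^(n+1)/(n+1):
  ∫_0^1 u(x)^2 dx = ∫_0^1 (9*x^6 + 12*x^5 + 10*x^4 - 14*x^3 - 11*x^2 - 6*x + 9) dx. Term by term:
    ∫_0^1 9*x^6 dx = 9/7;  ∫_0^1 12*x^5 dx = 2;  ∫_0^1 10*x^4 dx = 2;
    ∫_0^1 -14*x^3 dx = -7/2;  ∫_0^1 -11*x^2 dx = -11/3;  ∫_0^1 -6*x dx = -3;
    ∫_0^1 9 dx = 9.
  Sum: 9/7 + 2 + 2 − 7/2 − 11/3 − 3 + 9 = 173/42.
  ∫_0^1 u'(x)^2 dx = ∫_0^1 (81*x^4 + 72*x^3 + 34*x^2 + 8*x + 1) dx. Term by term:
    ∫_0^1 81*x^4 dx = 81/5;  ∫_0^1 72*x^3 dx = 18;  ∫_0^1 34*x^2 dx = 34/3;
    ∫_0^1 8*x dx = 4;  ∫_0^1 1 dx = 1.
  Sum: 81/5 + 18 + 34/3 + 4 + 1 = 758/15.
Adding: ||u||_{H^1}^2 = 173/42 + 758/15 = 11477/210.


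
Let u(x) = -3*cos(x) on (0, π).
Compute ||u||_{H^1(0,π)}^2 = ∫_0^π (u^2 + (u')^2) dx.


||u||_{H^1(0,π)}^2 = 9*π

u'(x) = 3*sin(x).
Expand u² and (u')² and integrate term by term on (0, π), using: for integers n ≥ 1, ∫_0^π sin²(nx) dx = ∫_0^π cos²(nx) dx = π/2; for n ≠ n', ∫_0^π sin(nx)sin(n'x) dx = ∫_0^π cos(nx)cos(n'x) dx = 0; and by product-to-sum, ∫_0^π sin(nx)cos(n'x) dx = ½∫_0^π [sin((n+n')x) + sin((n−n')x)] dx, which is 0 when n+n' is even and 2n/(n²−n'²) when n+n' is odd (it need not vanish on (0, π)).
  u² squared terms: (-3)²·∫cos(x)² dx = 9·π/2 = 9*π/2.
  So ∫_0^π u² dx = 9*π/2.
  (u')² squared terms: (3)²·∫sin(x)² dx = 9·π/2 = 9*π/2.
  So ∫_0^π (u')² dx = 9*π/2.
||u||_{H^1}^2 = (9*π/2) + (9*π/2) = 9*π.


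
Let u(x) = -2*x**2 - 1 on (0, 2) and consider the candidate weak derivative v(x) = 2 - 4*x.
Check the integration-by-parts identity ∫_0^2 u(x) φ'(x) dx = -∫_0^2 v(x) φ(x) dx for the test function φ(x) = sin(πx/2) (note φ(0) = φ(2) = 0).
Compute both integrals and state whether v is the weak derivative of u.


LHS = 16/π, RHS = 8/π. No, v is not the weak derivative of u.

u(x) = -2*x**2 - 1, classical derivative u'(x) = -4*x.
φ(x) = sin(πx/2), so φ'(x) = π*cos(π*x/2)/2.
Note φ(0) = φ(2) = 0, so the boundary term u·φ vanishes.
LHS = ∫_0^2 u(x) φ'(x) dx = ∫_0^2 (-π*x^2*cos(π*x/2) - π*cos(π*x/2)/2) dx. Term by term:
  ∫_0^2 -π*cos(π*x/2)/2 dx = 0;  ∫_0^2 -π*x^2*cos(π*x/2) dx = 16/π.
Sum: 0 + 16/π = 16/π.
So LHS = 16/π.
∫_0^2 v(x) φ(x) dx = ∫_0^2 (-4*x*sin(π*x/2) + 2*sin(π*x/2)) dx. Term by term:
  ∫_0^2 2*sin(π*x/2) dx = 8/π;  ∫_0^2 -4*x*sin(π*x/2) dx = -16/π.
Sum: 8/π − 16/π = -8/π.
So RHS = -∫_0^2 v(x) φ(x) dx = 8/π.
LHS − RHS = 8/π ≠ 0, so the identity fails.
(For a valid weak derivative the identity must hold for EVERY test function, in particular this one. The failure shows v is NOT the weak derivative of u.)
Correct weak derivative would be u'(x) = -4*x.


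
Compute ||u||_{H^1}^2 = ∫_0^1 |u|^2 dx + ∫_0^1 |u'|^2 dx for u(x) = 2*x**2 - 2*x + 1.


||u||_{H^1}^2 = 9/5

The H^1 norm (squared) on an interval (0, L) is
  ||u||_{H^1}^2 = ∫_0^L u(x)^2 dx + ∫_0^L u'(x)^2 dx.
Compute u'(x) = 4*x - 2.
Then u(x)^2 = 4*x**4 - 8*x**3 + 8*x**2 - 4*x + 1 and u'(x)^2 = 16*x**2 - 16*x + 4.
Integrate each monomial from 0 to 1 using ∫_0^1 c·x^n dx = c·1^(n+1)/(n+1):
  ∫_0^1 u(x)^2 dx = ∫_0^1 (4*x^4 - 8*x^3 + 8*x^2 - 4*x + 1) dx. Term by term:
    ∫_0^1 4*x^4 dx = 4/5;  ∫_0^1 -8*x^3 dx = -2;  ∫_0^1 8*x^2 dx = 8/3;
    ∫_0^1 -4*x dx = -2;  ∫_0^1 1 dx = 1.
  Sum: 4/5 − 2 + 8/3 − 2 + 1 = 7/15.
  ∫_0^1 u'(x)^2 dx = ∫_0^1 (16*x^2 - 16*x + 4) dx. Term by term:
    ∫_0^1 16*x^2 dx = 16/3;  ∫_0^1 -16*x dx = -8;  ∫_0^1 4 dx = 4.
  Sum: 16/3 − 8 + 4 = 4/3.
Adding: ||u||_{H^1}^2 = 7/15 + 4/3 = 9/5.


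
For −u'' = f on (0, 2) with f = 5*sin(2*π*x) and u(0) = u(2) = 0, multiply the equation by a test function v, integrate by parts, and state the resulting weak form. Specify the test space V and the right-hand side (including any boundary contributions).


V = H^1_0(0, 2) (so v(0) = v(2) = 0); weak form: ∫_0^2 u'v' dx = ∫_0^2 (5*sin(2*π*x)) v dx for all v ∈ V.

Multiply both sides by a test function v and integrate from 0 to 2:
  ∫_0^2 −u''(x) v(x) dx = ∫_0^2 f(x) v(x) dx.
Integrate the LHS by parts once:
  ∫_0^2 −u'' v dx = −[u'(x) v(x)]_0^2 + ∫_0^2 u'(x) v'(x) dx.
Thus ∫_0^2 u'(x) v'(x) dx = ∫_0^2 f(x) v(x) dx + [u'(x) v(x)]_0^2.
Choose V so that boundary terms are either known or forced to vanish.
u is Dirichlet: u(0) = u(2) = 0. Let V = H^1_0(0, 2); then v(0) = v(2) = 0, and [u' v]_0^2 = 0.
Weak formulation: find u (satisfying any essential BC) such that ∫_0^2 u'(x) v'(x) dx = ∫_0^2 f v dx for all v ∈ V.
Substituting f(x) = 5*sin(2*π*x), the right-hand side is ∫_0^2 (5*sin(2*π*x)) v dx.


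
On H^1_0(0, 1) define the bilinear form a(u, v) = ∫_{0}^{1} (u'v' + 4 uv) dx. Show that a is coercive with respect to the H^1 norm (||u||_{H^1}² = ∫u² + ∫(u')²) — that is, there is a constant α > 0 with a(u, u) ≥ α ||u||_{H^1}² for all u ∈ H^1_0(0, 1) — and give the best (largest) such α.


α = 1

Coercivity of a(·,·) on H^1_0(0, 1) means a(u, u) ≥ α ||u||_{H^1}² for every u ∈ H^1_0.
The interval has length L = 1, and Poincaré/coercivity depend only on L. Here a(u, u) = ∫(u')² + (4)·∫u².
Here c = 4 ≥ 1, so a(u,u) = ∫(u')² + c∫u² ≥ ∫(u')² + ∫u² = ||u||_{H^1}², i.e. α = 1 works. No larger α is possible: a(u,u) ≥ α||u||_{H^1}² means (1−α)∫(u')² ≥ (α−c)∫u², and for the modes u_n = sin(nπ(x−x₀)/L) (x₀ the left endpoint) one has ∫u_n²/∫(u_n')² = (L/(nπ))² → 0, so a(u_n,u_n)/||u_n||_{H^1}² → 1. Hence the optimal constant is α = 1.
Therefore α = 1.


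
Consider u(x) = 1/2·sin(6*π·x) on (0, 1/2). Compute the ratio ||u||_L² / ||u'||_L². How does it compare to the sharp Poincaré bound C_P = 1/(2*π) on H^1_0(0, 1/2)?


||u||_L² / ||u'||_L² = 1/(6*π) < C_P = 1/(2*π).

u(x) = 1/2·sin(6*π·x), so u'(x) = 3*π*cos(6*π*x).
Writing u(x) = A·sin(kπx/L) with A = 1/2 and k = 3, use ∫_0^L sin²(kπx/L) dx = L/2 and ∫_0^L cos²(kπx/L) dx = L/2.
u² = 1/4·sin²(6*π·x) and (u')² = 9*π^2·cos²(6*π·x), and each of sin², cos² integrates to L/2 = 1/4 over (0, 1/2).
∫_0^1/2 u² dx = 1/16, so ||u||_L² = 1/4.
∫_0^1/2 (u')² dx = 9*π^2/4, so ||u'||_L² = 3*π/2.
Ratio ||u||_L² / ||u'||_L² = 1/(6*π).
Sharp Poincaré constant on H^1_0(0, 1/2) is C_P = L/π = 1/(2*π), achieved by sin(2*π·x).
This is the k = 3 harmonic; the ratio L/(kπ) is strictly less than C_P = L/π, consistent with the sharp inequality ||u||_L² ≤ C_P ||u'||_L².


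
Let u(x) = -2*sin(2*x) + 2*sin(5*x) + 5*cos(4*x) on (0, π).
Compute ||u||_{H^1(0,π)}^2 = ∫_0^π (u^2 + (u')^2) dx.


||u||_{H^1(0,π)}^2 = 3400/9 + 549*π/2

u'(x) = -20*sin(4*x) - 4*cos(2*x) + 10*cos(5*x).
Expand u² and (u')² and integrate term by term on (0, π), using: for integers n ≥ 1, ∫_0^π sin²(nx) dx = ∫_0^π cos²(nx) dx = π/2; for n ≠ n', ∫_0^π sin(nx)sin(n'x) dx = ∫_0^π cos(nx)cos(n'x) dx = 0; and by product-to-sum, ∫_0^π sin(nx)cos(n'x) dx = ½∫_0^π [sin((n+n')x) + sin((n−n')x)] dx, which is 0 when n+n' is even and 2n/(n²−n'²) when n+n' is odd (it need not vanish on (0, π)).
  u² squared terms: (-2)²·∫sin(2x)² dx = 4·π/2 = 2*π;  (2)²·∫sin(5x)² dx = 4·π/2 = 2*π;  (5)²·∫cos(4x)² dx = 25·π/2 = 25*π/2.
  u² cross terms: 2·(-2)·(2)·∫sin(2x)·sin(5x) dx = -8·(0) = 0;  2·(-2)·(5)·∫sin(2x)·cos(4x) dx = -20·(0) = 0;  2·(2)·(5)·∫sin(5x)·cos(4x) dx = 20·(10/9) = 200/9.
  So ∫_0^π u² dx = 2*π + 2*π + 25*π/2 + 0 + 0 + 200/9 = 200/9 + 33*π/2.
  (u')² squared terms: (-20)²·∫sin(4x)² dx = 400·π/2 = 200*π;  (-4)²·∫cos(2x)² dx = 16·π/2 = 8*π;  (10)²·∫cos(5x)² dx = 100·π/2 = 50*π.
  (u')² cross terms: 2·(-20)·(-4)·∫sin(4x)·cos(2x) dx = 160·(0) = 0;  2·(-20)·(10)·∫sin(4x)·cos(5x) dx = -400·(-8/9) = 3200/9;  2·(-4)·(10)·∫cos(2x)·cos(5x) dx = -80·(0) = 0.
  So ∫_0^π (u')² dx = 200*π + 8*π + 50*π + 0 + 3200/9 + 0 = 3200/9 + 258*π.
||u||_{H^1}^2 = (200/9 + 33*π/2) + (3200/9 + 258*π) = 3400/9 + 549*π/2.


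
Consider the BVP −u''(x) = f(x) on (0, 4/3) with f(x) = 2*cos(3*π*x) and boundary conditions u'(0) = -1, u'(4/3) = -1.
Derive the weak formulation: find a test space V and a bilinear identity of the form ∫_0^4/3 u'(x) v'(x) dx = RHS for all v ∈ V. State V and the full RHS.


V = H^1(0, 4/3) (v unrestricted at boundary; u is determined up to an additive constant); weak form: ∫_0^4/3 u'v' dx = ∫_0^4/3 (2*cos(3*π*x)) v dx − v(4/3) + v(0) for all v ∈ V.

Multiply both sides by a test function v and integrate from 0 to 4/3:
  ∫_0^4/3 −u''(x) v(x) dx = ∫_0^4/3 f(x) v(x) dx.
Integrate the LHS by parts once:
  ∫_0^4/3 −u'' v dx = −[u'(x) v(x)]_0^4/3 + ∫_0^4/3 u'(x) v'(x) dx.
Thus ∫_0^4/3 u'(x) v'(x) dx = ∫_0^4/3 f(x) v(x) dx + [u'(x) v(x)]_0^4/3.
Choose V so that boundary terms are either known or forced to vanish.
u has inhomogeneous Neumann u'(0) = -1, u'(4/3) = -1. [u' v]_0^4/3 = (-1)·v(4/3) − (-1)·v(0) = − v(4/3) + v(0). Take V = H^1(0, 4/3); boundary term becomes part of RHS.
Weak formulation: find u (satisfying any essential BC) such that ∫_0^4/3 u'(x) v'(x) dx = ∫_0^4/3 f v dx − v(4/3) + v(0) for all v ∈ V (Neumann data are natural BCs: they enter the RHS as boundary terms).
Substituting f(x) = 2*cos(3*π*x), the right-hand side is ∫_0^4/3 (2*cos(3*π*x)) v dx − v(4/3) + v(0).
Compatibility check (pure Neumann): taking v ≡ 1 ∈ V gives 0 = ∫_0^4/3 f dx + (-1) − (-1), i.e. ∫_0^4/3 f dx must equal u'(0) − u'(4/3) = 0. Indeed ∫_0^4/3 (2*cos(3*π*x)) dx = 0, so the data are compatible. The solution is then unique only up to an additive constant (fix it e.g. by requiring ∫_0^4/3 u dx = 0).


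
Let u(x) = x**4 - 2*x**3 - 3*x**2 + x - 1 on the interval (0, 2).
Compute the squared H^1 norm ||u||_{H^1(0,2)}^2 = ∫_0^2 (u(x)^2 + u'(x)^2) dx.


||u||_{H^1}^2 = 6088/45

The H^1 norm (squared) on an interval (0, L) is
  ||u||_{H^1}^2 = ∫_0^L u(x)^2 dx + ∫_0^L u'(x)^2 dx.
Compute u'(x) = 4*x**3 - 6*x**2 - 6*x + 1.
Then u(x)^2 = x**8 - 4*x**7 - 2*x**6 + 14*x**5 + 3*x**4 - 2*x**3 + 7*x**2 - 2*x + 1 and u'(x)^2 = 16*x**6 - 48*x**5 - 12*x**4 + 80*x**3 + 24*x**2 - 12*x + 1.
Integrate each monomial from 0 to 2 using ∫_0^2 c·x^n dx = c·2^(n+1)/(n+1):
  ∫_0^2 u(x)^2 dx = ∫_0^2 (x^8 - 4*x^7 - 2*x^6 + 14*x^5 + 3*x^4 - 2*x^3 + 7*x^2 - 2*x + 1) dx. Term by term:
    ∫_0^2 x^8 dx = 512/9;  ∫_0^2 -4*x^7 dx = -128;  ∫_0^2 -2*x^6 dx = -256/7;
    ∫_0^2 14*x^5 dx = 448/3;  ∫_0^2 3*x^4 dx = 96/5;  ∫_0^2 -2*x^3 dx = -8;
    ∫_0^2 7*x^2 dx = 56/3;  ∫_0^2 -2*x dx = -4;  ∫_0^2 1 dx = 2.
  Sum: 512/9 − 128 − 256/7 + 448/3 + 96/5 − 8 + 56/3 − 4 + 2 = 21898/315.
  ∫_0^2 u'(x)^2 dx = ∫_0^2 (16*x^6 - 48*x^5 - 12*x^4 + 80*x^3 + 24*x^2 - 12*x + 1) dx. Term by term:
    ∫_0^2 16*x^6 dx = 2048/7;  ∫_0^2 -48*x^5 dx = -512;  ∫_0^2 -12*x^4 dx = -384/5;
    ∫_0^2 80*x^3 dx = 320;  ∫_0^2 24*x^2 dx = 64;  ∫_0^2 -12*x dx = -24;
    ∫_0^2 1 dx = 2.
  Sum: 2048/7 − 512 − 384/5 + 320 + 64 − 24 + 2 = 2302/35.
Adding: ||u||_{H^1}^2 = 21898/315 + 2302/35 = 6088/45.


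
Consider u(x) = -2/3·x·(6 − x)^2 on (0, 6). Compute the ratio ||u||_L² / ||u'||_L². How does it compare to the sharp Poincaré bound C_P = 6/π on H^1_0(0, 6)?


||u||_L² / ||u'||_L² = 3*sqrt(14)/7 < C_P = 6/π.

u(x) = -2/3·x·(6 − x)^2, so u'(x) = 2*(2 - x)*(x - 6).
u(x) = -2/3·x·(6 − x)^2 vanishes at x = 0 and x = 6, so u ∈ H^1_0(0, 6). Differentiate via the product rule and integrate the resulting polynomials term by term.
  ∫_0^6 u² dx = ∫_0^6 (4*x^6/9 - 32*x^5/3 + 96*x^4 - 384*x^3 + 576*x^2) dx. Term by term:
    ∫_0^6 4*x^6/9 dx = 124416/7;  ∫_0^6 -32*x^5/3 dx = -82944;  ∫_0^6 96*x^4 dx = 746496/5;
    ∫_0^6 -384*x^3 dx = -124416;  ∫_0^6 576*x^2 dx = 41472.
  Sum: 124416/7 − 82944 + 746496/5 − 124416 + 41472 = 41472/35.
  ∫_0^6 (u')² dx = ∫_0^6 (4*x^4 - 64*x^3 + 352*x^2 - 768*x + 576) dx. Term by term:
    ∫_0^6 4*x^4 dx = 31104/5;  ∫_0^6 -64*x^3 dx = -20736;  ∫_0^6 352*x^2 dx = 25344;
    ∫_0^6 -768*x dx = -13824;  ∫_0^6 576 dx = 3456.
  Sum: 31104/5 − 20736 + 25344 − 13824 + 3456 = 2304/5.
∫_0^6 u² dx = 41472/35, so ||u||_L² = 144*sqrt(70)/35.
∫_0^6 (u')² dx = 2304/5, so ||u'||_L² = 48*sqrt(5)/5.
Ratio ||u||_L² / ||u'||_L² = 3*sqrt(14)/7.
Sharp Poincaré constant on H^1_0(0, 6) is C_P = L/π = 6/π, achieved by sin(π/6·x).
A polynomial bump cannot attain the sharp Poincaré constant (only the first sine eigenfunction does), so the ratio is strictly less than C_P, consistent with ||u||_L² ≤ C_P ||u'||_L².


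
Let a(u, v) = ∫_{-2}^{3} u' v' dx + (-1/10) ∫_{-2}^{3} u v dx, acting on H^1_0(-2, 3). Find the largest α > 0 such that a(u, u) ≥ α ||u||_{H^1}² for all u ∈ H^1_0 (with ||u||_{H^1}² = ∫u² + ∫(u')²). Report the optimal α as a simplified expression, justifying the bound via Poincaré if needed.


α = (-5/2 + π^2)/(π^2 + 25)

Coercivity of a(·,·) on H^1_0(-2, 3) means a(u, u) ≥ α ||u||_{H^1}² for every u ∈ H^1_0.
The interval has length L = 5, and Poincaré/coercivity depend only on L. Here a(u, u) = ∫(u')² + (-1/10)·∫u².
Here c = -1/10 < 0 with |c| < (π/L)² = π^2/25, so coercivity still holds. The condition a(u,u) ≥ α||u||_{H^1}² reads (1−α)∫(u')² ≥ (α−c)∫u². Any admissible α is ≤ 1 (rapidly oscillating u have ∫u²/∫(u')² → 0), and α = 1 would force 0 ≥ (1−c)∫u², impossible since c < 1; so 1−α > 0. By the sharp Poincaré inequality on H^1_0 of an interval of length L, ∫(u')² ≥ (π/L)²∫u² with equality for the first sine mode sin(π(x−x₀)/L) (x₀ the left endpoint), so the inequality holds for all u iff (1−α)(π/L)² ≥ α − c, i.e. α ≤ ((π/L)² + c)/((π/L)² + 1) = (1 + c(L/π)²)/(1 + (L/π)²). (Direct route, valid since c ≤ 0: Poincaré gives c∫u² ≥ c(L/π)²∫(u')², so a(u,u) ≥ (1 + c(L/π)²)∫(u')², while ||u||_{H^1}² ≤ (1 + (L/π)²)∫(u')²; dividing yields the same α.) With (π/L)² = π^2/25 and c = -1/10, the largest admissible constant is α = ((π/L)² + c)/((π/L)² + 1).
Simplifying, α = (-5/2 + π^2)/(π^2 + 25).


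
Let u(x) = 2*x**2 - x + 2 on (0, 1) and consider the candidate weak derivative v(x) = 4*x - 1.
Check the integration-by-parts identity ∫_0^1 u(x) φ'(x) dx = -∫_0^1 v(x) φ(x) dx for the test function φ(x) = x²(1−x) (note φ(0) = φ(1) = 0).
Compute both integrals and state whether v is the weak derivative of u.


LHS = -7/60, RHS = -7/60. Yes, v = u' weakly.

u(x) = 2*x**2 - x + 2, classical derivative u'(x) = 4*x - 1.
φ(x) = x²(1−x), so φ'(x) = x*(2 - 3*x).
Note φ(0) = φ(1) = 0, so the boundary term u·φ vanishes.
LHS = ∫_0^1 u(x) φ'(x) dx = ∫_0^1 (-6*x^4 + 7*x^3 - 8*x^2 + 4*x) dx. Term by term:
  ∫_0^1 -6*x^4 dx = -6/5;  ∫_0^1 7*x^3 dx = 7/4;  ∫_0^1 -8*x^2 dx = -8/3;
  ∫_0^1 4*x dx = 2.
Sum: -6/5 + 7/4 − 8/3 + 2 = -7/60.
So LHS = -7/60.
∫_0^1 v(x) φ(x) dx = ∫_0^1 (-4*x^4 + 5*x^3 - x^2) dx. Term by term:
  ∫_0^1 -4*x^4 dx = -4/5;  ∫_0^1 5*x^3 dx = 5/4;  ∫_0^1 -x^2 dx = -1/3.
Sum: -4/5 + 5/4 − 1/3 = 7/60.
So RHS = -∫_0^1 v(x) φ(x) dx = -7/60.
LHS = RHS, so the identity holds for this test φ.
Moreover u is smooth here and v(x) = u'(x) = 4*x - 1 pointwise, so the identity holds for every test function. Hence v is the weak derivative of u.


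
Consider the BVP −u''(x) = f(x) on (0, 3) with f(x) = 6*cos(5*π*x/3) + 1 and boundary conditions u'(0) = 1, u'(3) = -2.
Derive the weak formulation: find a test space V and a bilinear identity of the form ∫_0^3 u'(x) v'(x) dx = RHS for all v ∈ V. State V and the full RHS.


V = H^1(0, 3) (v unrestricted at boundary; u is determined up to an additive constant); weak form: ∫_0^3 u'v' dx = ∫_0^3 (6*cos(5*π*x/3) + 1) v dx − 2·v(3) − v(0) for all v ∈ V.

Multiply both sides by a test function v and integrate from 0 to 3:
  ∫_0^3 −u''(x) v(x) dx = ∫_0^3 f(x) v(x) dx.
Integrate the LHS by parts once:
  ∫_0^3 −u'' v dx = −[u'(x) v(x)]_0^3 + ∫_0^3 u'(x) v'(x) dx.
Thus ∫_0^3 u'(x) v'(x) dx = ∫_0^3 f(x) v(x) dx + [u'(x) v(x)]_0^3.
Choose V so that boundary terms are either known or forced to vanish.
u has inhomogeneous Neumann u'(0) = 1, u'(3) = -2. [u' v]_0^3 = (-2)·v(3) − (1)·v(0) = − 2·v(3) − v(0). Take V = H^1(0, 3); boundary term becomes part of RHS.
Weak formulation: find u (satisfying any essential BC) such that ∫_0^3 u'(x) v'(x) dx = ∫_0^3 f v dx − 2·v(3) − v(0) for all v ∈ V (Neumann data are natural BCs: they enter the RHS as boundary terms).
Substituting f(x) = 6*cos(5*π*x/3) + 1, the right-hand side is ∫_0^3 (6*cos(5*π*x/3) + 1) v dx − 2·v(3) − v(0).
Compatibility check (pure Neumann): taking v ≡ 1 ∈ V gives 0 = ∫_0^3 f dx + (-2) − (1), i.e. ∫_0^3 f dx must equal u'(0) − u'(3) = 3. Indeed ∫_0^3 (6*cos(5*π*x/3) + 1) dx = 3, so the data are compatible. The solution is then unique only up to an additive constant (fix it e.g. by requiring ∫_0^3 u dx = 0).


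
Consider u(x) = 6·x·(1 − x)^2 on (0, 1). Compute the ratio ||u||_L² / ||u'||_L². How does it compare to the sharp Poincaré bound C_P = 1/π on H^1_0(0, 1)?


||u||_L² / ||u'||_L² = sqrt(14)/14 < C_P = 1/π.

u(x) = 6·x·(1 − x)^2, so u'(x) = 6*(x - 1)*(3*x - 1).
u(x) = 6·x·(1 − x)^2 vanishes at x = 0 and x = 1, so u ∈ H^1_0(0, 1). Differentiate via the product rule and integrate the resulting polynomials term by term.
  ∫_0^1 u² dx = ∫_0^1 (36*x^6 - 144*x^5 + 216*x^4 - 144*x^3 + 36*x^2) dx. Term by term:
    ∫_0^1 36*x^6 dx = 36/7;  ∫_0^1 -144*x^5 dx = -24;  ∫_0^1 216*x^4 dx = 216/5;
    ∫_0^1 -144*x^3 dx = -36;  ∫_0^1 36*x^2 dx = 12.
  Sum: 36/7 − 24 + 216/5 − 36 + 12 = 12/35.
  ∫_0^1 (u')² dx = ∫_0^1 (324*x^4 - 864*x^3 + 792*x^2 - 288*x + 36) dx. Term by term:
    ∫_0^1 324*x^4 dx = 324/5;  ∫_0^1 -864*x^3 dx = -216;  ∫_0^1 792*x^2 dx = 264;
    ∫_0^1 -288*x dx = -144;  ∫_0^1 36 dx = 36.
  Sum: 324/5 − 216 + 264 − 144 + 36 = 24/5.
∫_0^1 u² dx = 12/35, so ||u||_L² = 2*sqrt(105)/35.
∫_0^1 (u')² dx = 24/5, so ||u'||_L² = 2*sqrt(30)/5.
Ratio ||u||_L² / ||u'||_L² = sqrt(14)/14.
Sharp Poincaré constant on H^1_0(0, 1) is C_P = L/π = 1/π, achieved by sin(π·x).
A polynomial bump cannot attain the sharp Poincaré constant (only the first sine eigenfunction does), so the ratio is strictly less than C_P, consistent with ||u||_L² ≤ C_P ||u'||_L².


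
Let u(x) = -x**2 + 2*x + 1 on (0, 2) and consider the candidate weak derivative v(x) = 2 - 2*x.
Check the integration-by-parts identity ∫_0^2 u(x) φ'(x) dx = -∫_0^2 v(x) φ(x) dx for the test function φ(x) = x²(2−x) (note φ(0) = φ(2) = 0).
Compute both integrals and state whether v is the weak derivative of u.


LHS = 8/15, RHS = 8/15. Yes, v = u' weakly.

u(x) = -x**2 + 2*x + 1, classical derivative u'(x) = 2 - 2*x.
φ(x) = x²(2−x), so φ'(x) = x*(4 - 3*x).
Note φ(0) = φ(2) = 0, so the boundary term u·φ vanishes.
LHS = ∫_0^2 u(x) φ'(x) dx = ∫_0^2 (3*x^4 - 10*x^3 + 5*x^2 + 4*x) dx. Term by term:
  ∫_0^2 3*x^4 dx = 96/5;  ∫_0^2 -10*x^3 dx = -40;  ∫_0^2 5*x^2 dx = 40/3;
  ∫_0^2 4*x dx = 8.
Sum: 96/5 − 40 + 40/3 + 8 = 8/15.
So LHS = 8/15.
∫_0^2 v(x) φ(x) dx = ∫_0^2 (2*x^4 - 6*x^3 + 4*x^2) dx. Term by term:
  ∫_0^2 2*x^4 dx = 64/5;  ∫_0^2 -6*x^3 dx = -24;  ∫_0^2 4*x^2 dx = 32/3.
Sum: 64/5 − 24 + 32/3 = -8/15.
So RHS = -∫_0^2 v(x) φ(x) dx = 8/15.
LHS = RHS, so the identity holds for this test φ.
Moreover u is smooth here and v(x) = u'(x) = 2 - 2*x pointwise, so the identity holds for every test function. Hence v is the weak derivative of u.


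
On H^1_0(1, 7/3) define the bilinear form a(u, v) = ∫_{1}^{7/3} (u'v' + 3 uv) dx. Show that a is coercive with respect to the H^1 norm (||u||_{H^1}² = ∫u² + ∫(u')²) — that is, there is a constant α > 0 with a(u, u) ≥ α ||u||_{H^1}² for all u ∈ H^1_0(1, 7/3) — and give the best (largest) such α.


α = 1

Coercivity of a(·,·) on H^1_0(1, 7/3) means a(u, u) ≥ α ||u||_{H^1}² for every u ∈ H^1_0.
The interval has length L = 4/3, and Poincaré/coercivity depend only on L. Here a(u, u) = ∫(u')² + (3)·∫u².
Here c = 3 ≥ 1, so a(u,u) = ∫(u')² + c∫u² ≥ ∫(u')² + ∫u² = ||u||_{H^1}², i.e. α = 1 works. No larger α is possible: a(u,u) ≥ α||u||_{H^1}² means (1−α)∫(u')² ≥ (α−c)∫u², and for the modes u_n = sin(nπ(x−x₀)/L) (x₀ the left endpoint) one has ∫u_n²/∫(u_n')² = (L/(nπ))² → 0, so a(u_n,u_n)/||u_n||_{H^1}² → 1. Hence the optimal constant is α = 1.
Therefore α = 1.


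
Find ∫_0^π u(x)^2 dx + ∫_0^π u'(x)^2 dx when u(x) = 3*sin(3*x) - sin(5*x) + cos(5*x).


||u||_{H^1(0,π)}^2 = 71*π

u'(x) = -5*sin(5*x) + 9*cos(3*x) - 5*cos(5*x).
Expand u² and (u')² and integrate term by term on (0, π), using: for integers n ≥ 1, ∫_0^π sin²(nx) dx = ∫_0^π cos²(nx) dx = π/2; for n ≠ n', ∫_0^π sin(nx)sin(n'x) dx = ∫_0^π cos(nx)cos(n'x) dx = 0; and by product-to-sum, ∫_0^π sin(nx)cos(n'x) dx = ½∫_0^π [sin((n+n')x) + sin((n−n')x)] dx, which is 0 when n+n' is even and 2n/(n²−n'²) when n+n' is odd (it need not vanish on (0, π)).
  u² squared terms: (-1)²·∫sin(5x)² dx = 1·π/2 = π/2;  (3)²·∫sin(3x)² dx = 9·π/2 = 9*π/2;  (1)²·∫cos(5x)² dx = 1·π/2 = π/2.
  u² cross terms: 2·(-1)·(3)·∫sin(5x)·sin(3x) dx = -6·(0) = 0;  2·(-1)·(1)·∫sin(5x)·cos(5x) dx = -2·(0) = 0;  2·(3)·(1)·∫sin(3x)·cos(5x) dx = 6·(0) = 0.
  So ∫_0^π u² dx = π/2 + 9*π/2 + π/2 + 0 + 0 + 0 = 11*π/2.
  (u')² squared terms: (-5)²·∫cos(5x)² dx = 25·π/2 = 25*π/2;  (-5)²·∫sin(5x)² dx = 25·π/2 = 25*π/2;  (9)²·∫cos(3x)² dx = 81·π/2 = 81*π/2.
  (u')² cross terms: 2·(-5)·(-5)·∫cos(5x)·sin(5x) dx = 50·(0) = 0;  2·(-5)·(9)·∫cos(5x)·cos(3x) dx = -90·(0) = 0;  2·(-5)·(9)·∫sin(5x)·cos(3x) dx = -90·(0) = 0.
  So ∫_0^π (u')² dx = 25*π/2 + 25*π/2 + 81*π/2 + 0 + 0 + 0 = 131*π/2.
||u||_{H^1}^2 = (11*π/2) + (131*π/2) = 71*π.


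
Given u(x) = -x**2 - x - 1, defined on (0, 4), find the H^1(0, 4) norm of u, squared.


||u||_{H^1}^2 = 8072/15

The H^1 norm (squared) on an interval (0, L) is
  ||u||_{H^1}^2 = ∫_0^L u(x)^2 dx + ∫_0^L u'(x)^2 dx.
Compute u'(x) = -2*x - 1.
Then u(x)^2 = x**4 + 2*x**3 + 3*x**2 + 2*x + 1 and u'(x)^2 = 4*x**2 + 4*x + 1.
Integrate each monomial from 0 to 4 using ∫_0^4 c·x^n dx = c·4^(n+1)/(n+1):
  ∫_0^4 u(x)^2 dx = ∫_0^4 (x^4 + 2*x^3 + 3*x^2 + 2*x + 1) dx. Term by term:
    ∫_0^4 x^4 dx = 1024/5;  ∫_0^4 2*x^3 dx = 128;  ∫_0^4 3*x^2 dx = 64;
    ∫_0^4 2*x dx = 16;  ∫_0^4 1 dx = 4.
  Sum: 1024/5 + 128 + 64 + 16 + 4 = 2084/5.
  ∫_0^4 u'(x)^2 dx = ∫_0^4 (4*x^2 + 4*x + 1) dx. Term by term:
    ∫_0^4 4*x^2 dx = 256/3;  ∫_0^4 4*x dx = 32;  ∫_0^4 1 dx = 4.
  Sum: 256/3 + 32 + 4 = 364/3.
Adding: ||u||_{H^1}^2 = 2084/5 + 364/3 = 8072/15.


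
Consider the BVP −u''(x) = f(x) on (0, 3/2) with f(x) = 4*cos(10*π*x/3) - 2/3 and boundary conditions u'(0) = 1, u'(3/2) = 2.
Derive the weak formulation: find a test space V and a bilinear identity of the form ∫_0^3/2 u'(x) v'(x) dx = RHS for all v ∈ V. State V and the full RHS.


V = H^1(0, 3/2) (v unrestricted at boundary; u is determined up to an additive constant); weak form: ∫_0^3/2 u'v' dx = ∫_0^3/2 (4*cos(10*π*x/3) - 2/3) v dx + 2·v(3/2) − v(0) for all v ∈ V.

Multiply both sides by a test function v and integrate from 0 to 3/2:
  ∫_0^3/2 −u''(x) v(x) dx = ∫_0^3/2 f(x) v(x) dx.
Integrate the LHS by parts once:
  ∫_0^3/2 −u'' v dx = −[u'(x) v(x)]_0^3/2 + ∫_0^3/2 u'(x) v'(x) dx.
Thus ∫_0^3/2 u'(x) v'(x) dx = ∫_0^3/2 f(x) v(x) dx + [u'(x) v(x)]_0^3/2.
Choose V so that boundary terms are either known or forced to vanish.
u has inhomogeneous Neumann u'(0) = 1, u'(3/2) = 2. [u' v]_0^3/2 = (2)·v(3/2) − (1)·v(0) = 2·v(3/2) − v(0). Take V = H^1(0, 3/2); boundary term becomes part of RHS.
Weak formulation: find u (satisfying any essential BC) such that ∫_0^3/2 u'(x) v'(x) dx = ∫_0^3/2 f v dx + 2·v(3/2) − v(0) for all v ∈ V (Neumann data are natural BCs: they enter the RHS as boundary terms).
Substituting f(x) = 4*cos(10*π*x/3) - 2/3, the right-hand side is ∫_0^3/2 (4*cos(10*π*x/3) - 2/3) v dx + 2·v(3/2) − v(0).
Compatibility check (pure Neumann): taking v ≡ 1 ∈ V gives 0 = ∫_0^3/2 f dx + (2) − (1), i.e. ∫_0^3/2 f dx must equal u'(0) − u'(3/2) = -1. Indeed ∫_0^3/2 (4*cos(10*π*x/3) - 2/3) dx = -1, so the data are compatible. The solution is then unique only up to an additive constant (fix it e.g. by requiring ∫_0^3/2 u dx = 0).


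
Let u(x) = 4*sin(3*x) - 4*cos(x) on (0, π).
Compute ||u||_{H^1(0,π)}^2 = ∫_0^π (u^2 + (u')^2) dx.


||u||_{H^1(0,π)}^2 = 96*π

u'(x) = 4*sin(x) + 12*cos(3*x).
Expand u² and (u')² and integrate term by term on (0, π), using: for integers n ≥ 1, ∫_0^π sin²(nx) dx = ∫_0^π cos²(nx) dx = π/2; for n ≠ n', ∫_0^π sin(nx)sin(n'x) dx = ∫_0^π cos(nx)cos(n'x) dx = 0; and by product-to-sum, ∫_0^π sin(nx)cos(n'x) dx = ½∫_0^π [sin((n+n')x) + sin((n−n')x)] dx, which is 0 when n+n' is even and 2n/(n²−n'²) when n+n' is odd (it need not vanish on (0, π)).
  u² squared terms: (-4)²·∫cos(x)² dx = 16·π/2 = 8*π;  (4)²·∫sin(3x)² dx = 16·π/2 = 8*π.
  u² cross terms: 2·(-4)·(4)·∫cos(x)·sin(3x) dx = -32·(0) = 0.
  So ∫_0^π u² dx = 8*π + 8*π + 0 = 16*π.
  (u')² squared terms: (4)²·∫sin(x)² dx = 16·π/2 = 8*π;  (12)²·∫cos(3x)² dx = 144·π/2 = 72*π.
  (u')² cross terms: 2·(4)·(12)·∫sin(x)·cos(3x) dx = 96·(0) = 0.
  So ∫_0^π (u')² dx = 8*π + 72*π + 0 = 80*π.
||u||_{H^1}^2 = (16*π) + (80*π) = 96*π.


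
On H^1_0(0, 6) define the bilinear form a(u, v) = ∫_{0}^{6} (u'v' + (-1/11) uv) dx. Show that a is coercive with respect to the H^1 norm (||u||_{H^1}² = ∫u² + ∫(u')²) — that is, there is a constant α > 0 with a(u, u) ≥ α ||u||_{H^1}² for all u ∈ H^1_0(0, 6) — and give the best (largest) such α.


α = (-36/11 + π^2)/(π^2 + 36)

Coercivity of a(·,·) on H^1_0(0, 6) means a(u, u) ≥ α ||u||_{H^1}² for every u ∈ H^1_0.
The interval has length L = 6, and Poincaré/coercivity depend only on L. Here a(u, u) = ∫(u')² + (-1/11)·∫u².
Here c = -1/11 < 0 with |c| < (π/L)² = π^2/36, so coercivity still holds. The condition a(u,u) ≥ α||u||_{H^1}² reads (1−α)∫(u')² ≥ (α−c)∫u². Any admissible α is ≤ 1 (rapidly oscillating u have ∫u²/∫(u')² → 0), and α = 1 would force 0 ≥ (1−c)∫u², impossible since c < 1; so 1−α > 0. By the sharp Poincaré inequality on H^1_0 of an interval of length L, ∫(u')² ≥ (π/L)²∫u² with equality for the first sine mode sin(π(x−x₀)/L) (x₀ the left endpoint), so the inequality holds for all u iff (1−α)(π/L)² ≥ α − c, i.e. α ≤ ((π/L)² + c)/((π/L)² + 1) = (1 + c(L/π)²)/(1 + (L/π)²). (Direct route, valid since c ≤ 0: Poincaré gives c∫u² ≥ c(L/π)²∫(u')², so a(u,u) ≥ (1 + c(L/π)²)∫(u')², while ||u||_{H^1}² ≤ (1 + (L/π)²)∫(u')²; dividing yields the same α.) With (π/L)² = π^2/36 and c = -1/11, the largest admissible constant is α = ((π/L)² + c)/((π/L)² + 1).
Simplifying, α = (-36/11 + π^2)/(π^2 + 36).


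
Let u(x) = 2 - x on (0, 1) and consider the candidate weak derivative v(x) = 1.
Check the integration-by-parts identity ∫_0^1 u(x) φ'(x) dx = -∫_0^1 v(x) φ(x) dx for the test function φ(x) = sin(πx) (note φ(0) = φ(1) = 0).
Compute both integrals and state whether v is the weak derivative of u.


LHS = 2/π, RHS = -2/π. No, v is not the weak derivative of u.

u(x) = 2 - x, classical derivative u'(x) = -1.
φ(x) = sin(πx), so φ'(x) = π*cos(π*x).
Note φ(0) = φ(1) = 0, so the boundary term u·φ vanishes.
LHS = ∫_0^1 u(x) φ'(x) dx = ∫_0^1 (-π*x*cos(π*x) + 2*π*cos(π*x)) dx. Term by term:
  ∫_0^1 2*π*cos(π*x) dx = 0;  ∫_0^1 -π*x*cos(π*x) dx = 2/π.
Sum: 0 + 2/π = 2/π.
So LHS = 2/π.
∫_0^1 v(x) φ(x) dx = ∫_0^1 (sin(π*x)) dx. Term by term:
  ∫_0^1 sin(π*x) dx = 2/π.
So RHS = -∫_0^1 v(x) φ(x) dx = -2/π.
LHS − RHS = 4/π ≠ 0, so the identity fails.
(For a valid weak derivative the identity must hold for EVERY test function, in particular this one. The failure shows v is NOT the weak derivative of u.)
Correct weak derivative would be u'(x) = -1.


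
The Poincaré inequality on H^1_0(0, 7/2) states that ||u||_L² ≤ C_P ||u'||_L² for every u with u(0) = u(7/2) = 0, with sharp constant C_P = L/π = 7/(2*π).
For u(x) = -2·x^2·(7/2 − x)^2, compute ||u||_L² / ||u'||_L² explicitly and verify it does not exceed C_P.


||u||_L² / ||u'||_L² = 7*sqrt(3)/12 < C_P = 7/(2*π).

u(x) = -2·x^2·(7/2 − x)^2, so u'(x) = x*(-8*x^2 + 42*x - 49).
u(x) = -2·x^2·(7/2 − x)^2 vanishes at x = 0 and x = 7/2, so u ∈ H^1_0(0, 7/2). Differentiate via the product rule and integrate the resulting polynomials term by term.
  ∫_0^7/2 u² dx = ∫_0^7/2 (4*x^8 - 56*x^7 + 294*x^6 - 686*x^5 + 2401*x^4/4) dx. Term by term:
    ∫_0^7/2 4*x^8 dx = 40353607/1152;  ∫_0^7/2 -56*x^7 dx = -40353607/256;  ∫_0^7/2 294*x^6 dx = 17294403/64;
    ∫_0^7/2 -686*x^5 dx = -40353607/192;  ∫_0^7/2 2401*x^4/4 dx = 40353607/640.
  Sum: 40353607/1152 − 40353607/256 + 17294403/64 − 40353607/192 + 40353607/640 = 5764801/11520.
  ∫_0^7/2 (u')² dx = ∫_0^7/2 (64*x^6 - 672*x^5 + 2548*x^4 - 4116*x^3 + 2401*x^2) dx. Term by term:
    ∫_0^7/2 64*x^6 dx = 117649/2;  ∫_0^7/2 -672*x^5 dx = -823543/4;  ∫_0^7/2 2548*x^4 dx = 10706059/40;
    ∫_0^7/2 -4116*x^3 dx = -2470629/16;  ∫_0^7/2 2401*x^2 dx = 823543/24.
  Sum: 117649/2 − 823543/4 + 10706059/40 − 2470629/16 + 823543/24 = 117649/240.
∫_0^7/2 u² dx = 5764801/11520, so ||u||_L² = 2401*sqrt(5)/240.
∫_0^7/2 (u')² dx = 117649/240, so ||u'||_L² = 343*sqrt(15)/60.
Ratio ||u||_L² / ||u'||_L² = 7*sqrt(3)/12.
Sharp Poincaré constant on H^1_0(0, 7/2) is C_P = L/π = 7/(2*π), achieved by sin(2*π/7·x).
A polynomial bump cannot attain the sharp Poincaré constant (only the first sine eigenfunction does), so the ratio is strictly less than C_P, consistent with ||u||_L² ≤ C_P ||u'||_L².
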